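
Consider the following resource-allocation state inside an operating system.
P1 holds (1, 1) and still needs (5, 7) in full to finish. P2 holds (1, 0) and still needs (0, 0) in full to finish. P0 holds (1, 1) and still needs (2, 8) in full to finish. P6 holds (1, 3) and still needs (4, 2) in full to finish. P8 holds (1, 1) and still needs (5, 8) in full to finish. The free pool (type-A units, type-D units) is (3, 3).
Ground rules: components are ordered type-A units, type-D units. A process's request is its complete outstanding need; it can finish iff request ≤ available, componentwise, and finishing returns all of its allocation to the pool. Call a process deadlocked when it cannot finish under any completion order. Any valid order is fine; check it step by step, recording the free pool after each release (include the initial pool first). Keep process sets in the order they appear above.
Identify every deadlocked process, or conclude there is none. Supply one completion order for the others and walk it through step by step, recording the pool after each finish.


The deadlocked set is P1, P0 and P8.
Key observation: the wall is type-D units: completing P2, P6 brings the pool only to (5, 6), and all the rest need more.
A valid finishing order for the others: P2, P6. Step-by-step check:
  pool = (3, 3)
  P2: need (0, 0) fits (3, 3); releases (1, 0), pool now (4, 3)
  P6: need (4, 2) fits (4, 3); releases (1, 3), pool now (5, 6)
The blocked processes can never fit:
  P1 cannot run: need (5, 7) vs free (5, 6) (insufficient type-D units)
  P0 cannot run: need (2, 8) vs free (5, 6) (insufficient type-D units)
  P8 cannot run: need (5, 8) vs free (5, 6) (insufficient type-D units)


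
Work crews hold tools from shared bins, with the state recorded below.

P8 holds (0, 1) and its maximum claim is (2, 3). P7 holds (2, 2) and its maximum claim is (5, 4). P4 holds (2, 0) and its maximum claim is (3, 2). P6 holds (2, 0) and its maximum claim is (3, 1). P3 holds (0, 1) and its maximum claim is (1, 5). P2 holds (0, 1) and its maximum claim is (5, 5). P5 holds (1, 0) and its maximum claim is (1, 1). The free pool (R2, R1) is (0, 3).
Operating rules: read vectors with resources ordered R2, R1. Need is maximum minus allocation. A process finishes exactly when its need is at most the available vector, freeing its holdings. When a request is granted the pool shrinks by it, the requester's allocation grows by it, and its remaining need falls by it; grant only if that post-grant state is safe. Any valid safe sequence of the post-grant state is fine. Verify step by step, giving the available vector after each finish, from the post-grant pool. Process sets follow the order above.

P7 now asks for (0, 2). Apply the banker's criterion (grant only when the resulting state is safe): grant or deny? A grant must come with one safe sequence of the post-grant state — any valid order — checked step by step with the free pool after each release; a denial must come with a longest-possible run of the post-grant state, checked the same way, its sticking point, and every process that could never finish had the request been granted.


GRANT. The post-grant state is safe; one safe sequence: P5, P6, P7, P3, P8, P4, P2.
Key observation: (0, 1) free after granting still covers P5 first, and each release covers the next.
Verifying the post-grant state step by step:
  pool = (0, 1)
  P5: need (0, 1) fits (0, 1); releases (1, 0), pool now (1, 1)
  P6: need (1, 1) fits (1, 1); releases (2, 0), pool now (3, 1)
  P7: need (3, 0) fits (3, 1); releases (2, 4), pool now (5, 5)
  P3: need (1, 4) fits (5, 5); releases (0, 1), pool now (5, 6)
  P8: need (2, 2) fits (5, 6); releases (0, 1), pool now (5, 7)
  P4: need (1, 2) fits (5, 7); releases (2, 0), pool now (7, 7)
  P2: need (5, 4) fits (7, 7); releases (0, 1), pool now (7, 8)


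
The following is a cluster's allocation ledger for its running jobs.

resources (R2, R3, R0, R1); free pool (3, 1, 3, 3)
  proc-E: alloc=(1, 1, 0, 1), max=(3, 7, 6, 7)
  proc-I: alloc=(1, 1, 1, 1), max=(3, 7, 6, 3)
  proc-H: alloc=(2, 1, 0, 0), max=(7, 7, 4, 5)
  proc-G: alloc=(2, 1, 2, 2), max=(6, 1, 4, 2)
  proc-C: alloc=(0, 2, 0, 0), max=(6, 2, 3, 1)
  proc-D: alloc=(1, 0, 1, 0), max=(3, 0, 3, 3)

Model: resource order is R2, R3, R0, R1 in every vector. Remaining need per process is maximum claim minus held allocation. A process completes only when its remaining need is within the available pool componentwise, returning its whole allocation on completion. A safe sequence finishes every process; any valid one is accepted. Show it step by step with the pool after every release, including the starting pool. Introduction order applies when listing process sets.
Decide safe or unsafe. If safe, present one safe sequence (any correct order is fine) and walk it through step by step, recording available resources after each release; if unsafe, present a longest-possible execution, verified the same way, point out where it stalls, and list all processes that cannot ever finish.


UNSAFE — no complete ordering exists.
Key observation: proc-D, proc-G, proc-C can finish, but then (6, 4, 6, 5) is all there is, and the blocked group's R3 demands exceed it.
The run proc-D, proc-G, proc-C cannot be extended any further. Check, step by step:
  pool = (3, 1, 3, 3)
  run proc-D (needs (2, 0, 2, 3), free (3, 1, 3, 3)); after release of (1, 0, 1, 0) the pool is (4, 1, 4, 3)
  run proc-G (needs (4, 0, 2, 0), free (4, 1, 4, 3)); after release of (2, 1, 2, 2) the pool is (6, 2, 6, 5)
  run proc-C (needs (6, 0, 3, 1), free (6, 2, 6, 5)); after release of (0, 2, 0, 0) the pool is (6, 4, 6, 5)
  proc-E cannot run: need (2, 6, 6, 6) vs free (6, 4, 6, 5) (insufficient R3 and R1)
  proc-I cannot run: need (2, 6, 5, 2) vs free (6, 4, 6, 5) (insufficient R3)
  proc-H cannot run: need (5, 6, 4, 5) vs free (6, 4, 6, 5) (insufficient R3)
Processes that can never finish: proc-E, proc-I and proc-H.


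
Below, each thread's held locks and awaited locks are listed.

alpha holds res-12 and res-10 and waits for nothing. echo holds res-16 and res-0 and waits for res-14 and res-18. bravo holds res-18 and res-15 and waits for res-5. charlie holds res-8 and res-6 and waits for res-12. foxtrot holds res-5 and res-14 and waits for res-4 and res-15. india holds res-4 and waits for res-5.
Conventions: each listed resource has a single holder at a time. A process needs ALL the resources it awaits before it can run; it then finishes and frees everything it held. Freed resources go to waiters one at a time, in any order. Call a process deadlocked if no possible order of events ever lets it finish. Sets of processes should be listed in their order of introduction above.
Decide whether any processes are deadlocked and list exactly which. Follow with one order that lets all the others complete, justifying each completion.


The deadlocked set is echo, bravo, foxtrot and india.
Key observation: the wait chain closes on itself along bravo -> foxtrot -> bravo; india is caught in further circular waits and echo waits into the deadlock from upstream.
The rest can finish in the order alpha, charlie.
Walking it through:
  run alpha (it waits on nothing); releases res-12 and res-10
  run charlie (all its waits — res-12 — are resolved); releases res-8 and res-6


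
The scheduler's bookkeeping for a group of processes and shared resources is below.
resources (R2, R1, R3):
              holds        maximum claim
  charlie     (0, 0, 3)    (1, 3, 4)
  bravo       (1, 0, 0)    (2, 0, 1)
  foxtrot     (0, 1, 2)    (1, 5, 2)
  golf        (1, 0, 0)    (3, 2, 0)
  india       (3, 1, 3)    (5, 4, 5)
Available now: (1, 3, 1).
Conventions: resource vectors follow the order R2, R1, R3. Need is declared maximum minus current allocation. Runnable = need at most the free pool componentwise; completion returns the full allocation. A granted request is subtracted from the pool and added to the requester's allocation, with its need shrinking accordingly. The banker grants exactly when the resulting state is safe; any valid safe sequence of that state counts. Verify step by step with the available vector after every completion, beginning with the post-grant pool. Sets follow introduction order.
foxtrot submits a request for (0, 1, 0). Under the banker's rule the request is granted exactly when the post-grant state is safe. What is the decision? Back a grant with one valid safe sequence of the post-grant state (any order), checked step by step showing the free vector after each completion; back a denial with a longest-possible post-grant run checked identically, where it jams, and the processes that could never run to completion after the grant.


DENY. Granting would leave the state unsafe.
Key observation: after bravo, golf complete, (3, 2, 1) is the best the pool ever gets, yet each leftover process wants more R1.
Pretend the grant happened; the run bravo, golf goes as far as possible. Check, step by step:
  pool = (1, 2, 1)
  bravo: need (1, 0, 1) fits (1, 2, 1); releases (1, 0, 0), pool now (2, 2, 1)
  golf: need (2, 2, 0) fits (2, 2, 1); releases (1, 0, 0), pool now (3, 2, 1)
  charlie cannot run: need (1, 3, 1) vs free (3, 2, 1) (insufficient R1)
  foxtrot cannot run: need (1, 3, 0) vs free (3, 2, 1) (insufficient R1)
  india cannot run: need (2, 3, 2) vs free (3, 2, 1) (insufficient R1 and R3)
Post-grant, the permanently blocked set is charlie, foxtrot and india.


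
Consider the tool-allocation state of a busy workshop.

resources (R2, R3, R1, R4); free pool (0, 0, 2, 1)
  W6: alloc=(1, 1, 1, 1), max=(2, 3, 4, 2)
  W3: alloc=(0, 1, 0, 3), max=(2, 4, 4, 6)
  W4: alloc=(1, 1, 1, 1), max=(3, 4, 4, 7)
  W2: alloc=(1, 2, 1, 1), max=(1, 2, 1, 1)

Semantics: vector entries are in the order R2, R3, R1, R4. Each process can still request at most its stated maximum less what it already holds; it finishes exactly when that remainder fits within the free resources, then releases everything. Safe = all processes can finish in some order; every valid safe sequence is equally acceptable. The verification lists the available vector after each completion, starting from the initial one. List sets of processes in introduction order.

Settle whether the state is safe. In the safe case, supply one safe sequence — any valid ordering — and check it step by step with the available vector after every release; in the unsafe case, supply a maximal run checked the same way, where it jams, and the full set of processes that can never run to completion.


The state is SAFE; one workable sequence: W2, W6, W3, W4.
Key observation: the order's first zero-slack moment is W6 ((1, 2, 3, 1) needed, (1, 2, 3, 2) free — a requested resource with nothing to spare).
Verifying each step:
  pool = (0, 0, 2, 1)
  W2: need (0, 0, 0, 0) fits (0, 0, 2, 1); releases (1, 2, 1, 1), pool now (1, 2, 3, 2)
  W6: need (1, 2, 3, 1) fits (1, 2, 3, 2); releases (1, 1, 1, 1), pool now (2, 3, 4, 3)
  W3: need (2, 3, 4, 3) fits (2, 3, 4, 3); releases (0, 1, 0, 3), pool now (2, 4, 4, 6)
  W4: need (2, 3, 3, 6) fits (2, 4, 4, 6); releases (1, 1, 1, 1), pool now (3, 5, 5, 7)


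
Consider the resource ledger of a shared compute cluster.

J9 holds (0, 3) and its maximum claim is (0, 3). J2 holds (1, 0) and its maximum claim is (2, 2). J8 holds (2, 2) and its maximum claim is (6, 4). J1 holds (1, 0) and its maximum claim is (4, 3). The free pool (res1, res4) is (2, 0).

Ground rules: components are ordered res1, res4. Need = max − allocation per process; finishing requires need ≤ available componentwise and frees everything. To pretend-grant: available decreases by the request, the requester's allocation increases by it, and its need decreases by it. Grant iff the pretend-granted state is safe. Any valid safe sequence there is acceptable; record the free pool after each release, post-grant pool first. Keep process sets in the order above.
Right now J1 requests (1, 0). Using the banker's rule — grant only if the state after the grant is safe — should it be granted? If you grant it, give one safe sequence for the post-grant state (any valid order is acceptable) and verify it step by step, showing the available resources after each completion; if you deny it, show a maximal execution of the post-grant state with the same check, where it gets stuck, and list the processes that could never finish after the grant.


GRANT — the state after the grant stays safe, e.g. via J9, J2, J1, J8.
Key observation: (1, 0) free after granting still covers J9 first, and each release covers the next.
Verifying the post-grant state step by step:
  pool = (1, 0)
  J9: need (0, 0) fits (1, 0); releases (0, 3), pool now (1, 3)
  J2: need (1, 2) fits (1, 3); releases (1, 0), pool now (2, 3)
  J1: need (2, 3) fits (2, 3); releases (2, 0), pool now (4, 3)
  J8: need (4, 2) fits (4, 3); releases (2, 2), pool now (6, 5)


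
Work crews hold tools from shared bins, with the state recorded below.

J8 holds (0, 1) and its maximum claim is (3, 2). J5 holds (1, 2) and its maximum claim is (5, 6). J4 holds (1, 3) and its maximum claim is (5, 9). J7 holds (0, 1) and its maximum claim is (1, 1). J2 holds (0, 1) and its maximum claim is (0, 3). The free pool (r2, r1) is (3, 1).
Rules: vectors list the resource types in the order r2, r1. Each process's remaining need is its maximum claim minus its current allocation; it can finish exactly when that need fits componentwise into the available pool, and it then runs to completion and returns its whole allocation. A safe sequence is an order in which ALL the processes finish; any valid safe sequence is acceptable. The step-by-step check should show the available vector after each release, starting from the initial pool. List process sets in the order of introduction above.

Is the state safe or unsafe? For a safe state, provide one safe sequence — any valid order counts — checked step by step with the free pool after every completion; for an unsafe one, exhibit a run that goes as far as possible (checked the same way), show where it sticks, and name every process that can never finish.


UNSAFE — no complete ordering exists.
Key observation: the pool after J7, J8, J2 is (3, 4); every surviving request exceeds it in r2, so progress ends there.
The run J7, J8, J2 cannot be extended any further. Walking it through:
  pool = (3, 1)
  J7 needs (1, 0) <= (3, 1) -> finishes; pool += (0, 1) = (3, 2)
  J8 needs (3, 1) <= (3, 2) -> finishes; pool += (0, 1) = (3, 3)
  J2 needs (0, 2) <= (3, 3) -> finishes; pool += (0, 1) = (3, 4)
  J5 cannot run: need (4, 4) vs free (3, 4) (insufficient r2)
  J4 cannot run: need (4, 6) vs free (3, 4) (insufficient r2 and r1)
Permanently blocked: J5 and J4.


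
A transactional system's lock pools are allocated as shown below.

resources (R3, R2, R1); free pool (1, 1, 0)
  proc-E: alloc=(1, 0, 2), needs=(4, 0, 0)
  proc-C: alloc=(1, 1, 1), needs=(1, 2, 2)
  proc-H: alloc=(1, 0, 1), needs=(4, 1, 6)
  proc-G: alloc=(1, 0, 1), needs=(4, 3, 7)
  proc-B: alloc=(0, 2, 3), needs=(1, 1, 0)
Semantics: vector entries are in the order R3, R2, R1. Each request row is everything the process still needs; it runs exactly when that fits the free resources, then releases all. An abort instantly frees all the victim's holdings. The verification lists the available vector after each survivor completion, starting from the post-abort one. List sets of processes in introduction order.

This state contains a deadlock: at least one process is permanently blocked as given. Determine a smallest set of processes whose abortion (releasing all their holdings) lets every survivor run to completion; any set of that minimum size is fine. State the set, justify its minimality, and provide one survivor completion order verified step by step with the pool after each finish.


Abort proc-E and proc-H.
Key observation: before aborting proc-E and proc-H, proc-G was permanently blocked — no order could ever run it; afterwards it completes at step 3.
No one abort is enough; case by case: proc-E alone leaves proc-H blocked (short on R3); proc-C alone leaves proc-E blocked (short on R3); proc-H alone leaves proc-E blocked (short on R3); proc-G alone leaves proc-E blocked (short on R3); proc-B alone leaves proc-E blocked (short on R3).
The survivors complete as proc-B, proc-C, proc-G. Walking it through (starting from the post-abort pool):
  pool = (3, 1, 3)
  proc-B needs (1, 1, 0) <= (3, 1, 3) -> finishes; pool += (0, 2, 3) = (3, 3, 6)
  proc-C needs (1, 2, 2) <= (3, 3, 6) -> finishes; pool += (1, 1, 1) = (4, 4, 7)
  proc-G needs (4, 3, 7) <= (4, 4, 7) -> finishes; pool += (1, 0, 1) = (5, 4, 8)


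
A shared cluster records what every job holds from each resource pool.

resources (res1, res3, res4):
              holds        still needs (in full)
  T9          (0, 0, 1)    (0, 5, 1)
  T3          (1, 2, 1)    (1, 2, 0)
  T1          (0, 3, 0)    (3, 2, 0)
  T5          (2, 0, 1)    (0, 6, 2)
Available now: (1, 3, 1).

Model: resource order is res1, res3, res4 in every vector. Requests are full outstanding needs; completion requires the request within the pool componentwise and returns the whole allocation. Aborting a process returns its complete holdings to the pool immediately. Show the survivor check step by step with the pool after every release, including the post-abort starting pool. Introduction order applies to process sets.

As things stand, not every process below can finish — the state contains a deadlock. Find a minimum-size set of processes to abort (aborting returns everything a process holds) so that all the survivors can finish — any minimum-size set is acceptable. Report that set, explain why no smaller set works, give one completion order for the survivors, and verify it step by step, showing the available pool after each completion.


Abort T1.
Key observation: T5 had no path to completion before; after the abort of T1 ((0, 3, 0) returned), step 3 is where it fits.
Minimality: the empty abort set fails — the state is deadlocked as it stands.
The survivors complete as T3, T9, T5. Verifying each step (starting from the post-abort pool):
  pool = (1, 6, 1)
  T3 needs (1, 2, 0) <= (1, 6, 1) -> finishes; pool += (1, 2, 1) = (2, 8, 2)
  T9 needs (0, 5, 1) <= (2, 8, 2) -> finishes; pool += (0, 0, 1) = (2, 8, 3)
  T5 needs (0, 6, 2) <= (2, 8, 3) -> finishes; pool += (2, 0, 1) = (4, 8, 4)


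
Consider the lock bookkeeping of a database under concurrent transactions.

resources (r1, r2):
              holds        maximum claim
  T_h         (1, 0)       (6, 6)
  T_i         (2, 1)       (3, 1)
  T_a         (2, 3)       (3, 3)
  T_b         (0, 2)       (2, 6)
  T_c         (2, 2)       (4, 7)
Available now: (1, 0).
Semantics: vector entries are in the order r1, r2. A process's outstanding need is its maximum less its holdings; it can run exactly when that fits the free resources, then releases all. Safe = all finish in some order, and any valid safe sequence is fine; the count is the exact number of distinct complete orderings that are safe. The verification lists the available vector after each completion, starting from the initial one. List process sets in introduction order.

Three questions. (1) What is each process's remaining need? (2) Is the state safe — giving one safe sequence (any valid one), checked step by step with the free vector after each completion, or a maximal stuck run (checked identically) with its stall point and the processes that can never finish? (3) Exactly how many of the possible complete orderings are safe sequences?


(1) Outstanding need per process (order r1, r2):
  T_h: (5, 6)
  T_i: (1, 0)
  T_a: (1, 0)
  T_b: (2, 4)
  T_c: (2, 5)
(2) The state is SAFE; one workable sequence: T_a, T_i, T_b, T_c, T_h.
Key observation: T_a is the earliest step where a requested resource binds exactly: need (1, 0), pool (1, 0) at its turn.
Walking it through:
  pool = (1, 0)
  T_a needs (1, 0) <= (1, 0) -> finishes; pool += (2, 3) = (3, 3)
  T_i needs (1, 0) <= (3, 3) -> finishes; pool += (2, 1) = (5, 4)
  T_b needs (2, 4) <= (5, 4) -> finishes; pool += (0, 2) = (5, 6)
  T_c needs (2, 5) <= (5, 6) -> finishes; pool += (2, 2) = (7, 8)
  T_h needs (5, 6) <= (7, 8) -> finishes; pool += (1, 0) = (8, 8)
(3) Exactly 4 of the possible complete orderings are safe sequences.


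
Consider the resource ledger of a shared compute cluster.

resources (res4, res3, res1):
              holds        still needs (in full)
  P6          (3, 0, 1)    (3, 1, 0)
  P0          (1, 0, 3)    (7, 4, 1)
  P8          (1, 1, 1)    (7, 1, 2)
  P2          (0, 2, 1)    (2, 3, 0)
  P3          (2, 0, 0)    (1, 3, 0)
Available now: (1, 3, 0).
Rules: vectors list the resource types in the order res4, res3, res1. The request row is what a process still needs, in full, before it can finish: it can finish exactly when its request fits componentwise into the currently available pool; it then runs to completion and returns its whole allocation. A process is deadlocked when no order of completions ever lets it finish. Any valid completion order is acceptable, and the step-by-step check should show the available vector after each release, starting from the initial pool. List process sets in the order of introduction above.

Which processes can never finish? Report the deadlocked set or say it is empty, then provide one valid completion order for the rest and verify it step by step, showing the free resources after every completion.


The deadlocked set is P0 and P8.
Key observation: the wall is res4: completing P3, P2, P6 brings the pool only to (6, 5, 2), and all the rest need more.
A valid finishing order for the others: P3, P2, P6. Check, step by step:
  pool = (1, 3, 0)
  P3 needs (1, 3, 0) <= (1, 3, 0) -> finishes; pool += (2, 0, 0) = (3, 3, 0)
  P2 needs (2, 3, 0) <= (3, 3, 0) -> finishes; pool += (0, 2, 1) = (3, 5, 1)
  P6 needs (3, 1, 0) <= (3, 5, 1) -> finishes; pool += (3, 0, 1) = (6, 5, 2)
None of the blocked processes ever fits:
  blocked: P0 wants (7, 4, 1), pool (6, 5, 2) — not enough res4
  blocked: P8 wants (7, 1, 2), pool (6, 5, 2) — not enough res4


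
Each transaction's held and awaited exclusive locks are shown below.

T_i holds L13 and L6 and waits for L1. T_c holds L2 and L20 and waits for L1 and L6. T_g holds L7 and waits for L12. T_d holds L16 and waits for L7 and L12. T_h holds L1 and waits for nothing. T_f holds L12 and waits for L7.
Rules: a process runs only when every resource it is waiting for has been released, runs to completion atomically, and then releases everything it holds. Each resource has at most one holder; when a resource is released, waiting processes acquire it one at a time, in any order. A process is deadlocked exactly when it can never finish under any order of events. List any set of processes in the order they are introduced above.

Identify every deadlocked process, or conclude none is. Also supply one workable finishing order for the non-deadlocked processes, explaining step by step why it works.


Deadlocked: T_g, T_d and T_f.
Key observation: T_g -> T_f -> T_g is a circular wait — nothing in it can go first; T_d waits into the deadlock from upstream.
One completion order for the rest: T_h, T_i, T_c.
Walking it through:
  run T_h (it waits on nothing); releases L1
  T_i: everything it awaited (L1) is free; runs, freeing L13 and L6
  T_c: everything it awaited (L1 and L6) is free; runs, freeing L2 and L20


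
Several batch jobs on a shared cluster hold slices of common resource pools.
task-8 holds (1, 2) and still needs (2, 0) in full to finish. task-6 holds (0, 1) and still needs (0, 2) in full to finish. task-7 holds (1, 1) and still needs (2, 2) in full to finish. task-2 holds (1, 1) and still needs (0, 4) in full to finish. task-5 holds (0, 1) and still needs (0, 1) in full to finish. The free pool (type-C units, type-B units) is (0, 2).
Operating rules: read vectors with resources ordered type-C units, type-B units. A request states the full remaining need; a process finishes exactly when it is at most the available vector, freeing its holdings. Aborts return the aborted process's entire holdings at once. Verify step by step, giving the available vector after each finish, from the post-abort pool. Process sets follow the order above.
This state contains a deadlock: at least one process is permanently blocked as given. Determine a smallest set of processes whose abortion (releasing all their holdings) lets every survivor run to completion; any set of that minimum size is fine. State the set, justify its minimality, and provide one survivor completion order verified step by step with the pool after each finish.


Abort task-8.
Key observation: the returned (1, 2) from task-8 is what brings task-7 — unrunnable before, under any order — into play at step 3.
Why nothing smaller works: aborting no one leaves the state deadlocked as given.
One survivor order: task-2, task-5, task-7, task-6. Walking it through (post-abort pool first):
  pool = (1, 4)
  task-2 needs (0, 4) <= (1, 4) -> finishes; pool += (1, 1) = (2, 5)
  task-5 needs (0, 1) <= (2, 5) -> finishes; pool += (0, 1) = (2, 6)
  task-7 needs (2, 2) <= (2, 6) -> finishes; pool += (1, 1) = (3, 7)
  task-6 needs (0, 2) <= (3, 7) -> finishes; pool += (0, 1) = (3, 8)


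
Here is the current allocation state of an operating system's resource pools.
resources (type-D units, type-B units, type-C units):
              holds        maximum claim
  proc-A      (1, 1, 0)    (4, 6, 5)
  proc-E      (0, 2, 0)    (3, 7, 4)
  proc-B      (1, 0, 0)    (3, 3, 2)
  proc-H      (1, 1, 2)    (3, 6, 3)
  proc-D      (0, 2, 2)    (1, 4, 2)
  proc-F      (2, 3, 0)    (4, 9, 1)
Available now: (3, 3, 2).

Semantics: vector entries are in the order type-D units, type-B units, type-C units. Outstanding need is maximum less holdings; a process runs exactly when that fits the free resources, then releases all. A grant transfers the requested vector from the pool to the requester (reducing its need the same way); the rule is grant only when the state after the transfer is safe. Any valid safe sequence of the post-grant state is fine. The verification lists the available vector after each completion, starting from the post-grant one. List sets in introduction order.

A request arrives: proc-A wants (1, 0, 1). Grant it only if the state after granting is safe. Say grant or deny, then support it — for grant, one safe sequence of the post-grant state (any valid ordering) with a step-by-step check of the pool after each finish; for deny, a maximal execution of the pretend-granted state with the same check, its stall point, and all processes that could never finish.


GRANT — the state after the grant stays safe, e.g. via proc-D, proc-H, proc-F, proc-E, proc-A, proc-B.
Key observation: granting shrinks the pool to (2, 3, 1), yet proc-D still fits and the chain goes through.
Verifying the post-grant state step by step:
  pool = (2, 3, 1)
  run proc-D (needs (1, 2, 0), free (2, 3, 1)); after release of (0, 2, 2) the pool is (2, 5, 3)
  run proc-H (needs (2, 5, 1), free (2, 5, 3)); after release of (1, 1, 2) the pool is (3, 6, 5)
  run proc-F (needs (2, 6, 1), free (3, 6, 5)); after release of (2, 3, 0) the pool is (5, 9, 5)
  run proc-E (needs (3, 5, 4), free (5, 9, 5)); after release of (0, 2, 0) the pool is (5, 11, 5)
  run proc-A (needs (2, 5, 4), free (5, 11, 5)); after release of (2, 1, 1) the pool is (7, 12, 6)
  run proc-B (needs (2, 3, 2), free (7, 12, 6)); after release of (1, 0, 0) the pool is (8, 12, 6)


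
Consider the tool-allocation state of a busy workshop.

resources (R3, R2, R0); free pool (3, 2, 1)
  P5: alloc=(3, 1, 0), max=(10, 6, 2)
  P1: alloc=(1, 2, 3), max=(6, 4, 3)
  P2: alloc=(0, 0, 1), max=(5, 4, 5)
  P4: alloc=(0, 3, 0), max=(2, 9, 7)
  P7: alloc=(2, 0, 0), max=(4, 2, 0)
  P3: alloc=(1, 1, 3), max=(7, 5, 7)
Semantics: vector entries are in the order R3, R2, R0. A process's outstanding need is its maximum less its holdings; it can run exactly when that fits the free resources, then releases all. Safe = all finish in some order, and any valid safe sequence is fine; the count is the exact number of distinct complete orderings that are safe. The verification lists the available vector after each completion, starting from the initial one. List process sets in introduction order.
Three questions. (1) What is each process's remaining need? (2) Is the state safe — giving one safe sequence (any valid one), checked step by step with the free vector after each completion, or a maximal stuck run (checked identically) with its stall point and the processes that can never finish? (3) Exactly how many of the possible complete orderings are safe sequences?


(1) Need matrix, components ordered R3, R2, R0:
  P5: (7, 5, 2)
  P1: (5, 2, 0)
  P2: (5, 4, 4)
  P4: (2, 6, 7)
  P7: (2, 2, 0)
  P3: (6, 4, 4)
(2) The state is SAFE; one workable sequence: P7, P1, P3, P2, P5, P4.
Key observation: P7 marks the first exact bind of the order: its need (2, 2, 0) fits the free (3, 2, 1) with zero slack on a requested resource.
Verifying each step:
  pool = (3, 2, 1)
  run P7 (needs (2, 2, 0), free (3, 2, 1)); after release of (2, 0, 0) the pool is (5, 2, 1)
  run P1 (needs (5, 2, 0), free (5, 2, 1)); after release of (1, 2, 3) the pool is (6, 4, 4)
  run P3 (needs (6, 4, 4), free (6, 4, 4)); after release of (1, 1, 3) the pool is (7, 5, 7)
  run P2 (needs (5, 4, 4), free (7, 5, 7)); after release of (0, 0, 1) the pool is (7, 5, 8)
  run P5 (needs (7, 5, 2), free (7, 5, 8)); after release of (3, 1, 0) the pool is (10, 6, 8)
  run P4 (needs (2, 6, 7), free (10, 6, 8)); after release of (0, 3, 0) the pool is (10, 9, 8)
(3) Precisely 4 of the possible complete orderings are safe sequences.


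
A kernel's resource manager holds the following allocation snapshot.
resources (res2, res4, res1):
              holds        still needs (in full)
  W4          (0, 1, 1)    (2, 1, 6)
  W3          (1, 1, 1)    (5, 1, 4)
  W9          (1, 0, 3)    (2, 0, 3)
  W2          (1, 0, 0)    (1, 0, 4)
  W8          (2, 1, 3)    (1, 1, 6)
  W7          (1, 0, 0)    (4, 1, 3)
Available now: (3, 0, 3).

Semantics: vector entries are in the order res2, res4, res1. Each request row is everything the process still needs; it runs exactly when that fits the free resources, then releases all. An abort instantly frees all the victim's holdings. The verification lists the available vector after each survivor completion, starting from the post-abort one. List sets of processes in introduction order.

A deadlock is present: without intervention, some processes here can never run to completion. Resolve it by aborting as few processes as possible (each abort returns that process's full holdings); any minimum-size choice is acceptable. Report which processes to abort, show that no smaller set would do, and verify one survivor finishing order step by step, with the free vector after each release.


Abort W8.
Key observation: W4 was stuck for good until W8 gave back (2, 1, 3); in the order shown it finishes at step 2.
No smaller set exists: with zero aborts the deadlock remains.
One survivor order: W2, W4, W3, W9, W7. Step-by-step check (post-abort pool first):
  pool = (5, 1, 6)
  W2 needs (1, 0, 4) <= (5, 1, 6) -> finishes; pool += (1, 0, 0) = (6, 1, 6)
  W4 needs (2, 1, 6) <= (6, 1, 6) -> finishes; pool += (0, 1, 1) = (6, 2, 7)
  W3 needs (5, 1, 4) <= (6, 2, 7) -> finishes; pool += (1, 1, 1) = (7, 3, 8)
  W9 needs (2, 0, 3) <= (7, 3, 8) -> finishes; pool += (1, 0, 3) = (8, 3, 11)
  W7 needs (4, 1, 3) <= (8, 3, 11) -> finishes; pool += (1, 0, 0) = (9, 3, 11)


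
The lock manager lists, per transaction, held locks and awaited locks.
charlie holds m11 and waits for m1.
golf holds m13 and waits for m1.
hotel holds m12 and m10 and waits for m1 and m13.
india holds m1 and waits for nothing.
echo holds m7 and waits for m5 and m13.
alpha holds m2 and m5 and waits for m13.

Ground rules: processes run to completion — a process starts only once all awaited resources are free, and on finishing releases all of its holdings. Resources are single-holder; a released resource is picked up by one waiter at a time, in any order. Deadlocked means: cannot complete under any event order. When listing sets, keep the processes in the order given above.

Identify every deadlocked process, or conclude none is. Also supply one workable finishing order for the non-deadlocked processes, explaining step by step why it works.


Nothing here is deadlocked.
Key observation: the wait relation is loop-free; peeling off processes with no waits unwinds the whole state.
One completion order for the rest: india, golf, hotel, alpha, echo, charlie.
Step-by-step check:
  run india (it waits on nothing); releases m1
  golf waits on m1 — all released -> runs and releases m13
  hotel waits on m1 and m13 — all released -> runs and releases m12 and m10
  alpha waits on m13 — all released -> runs and releases m2 and m5
  echo waits on m5 and m13 — all released -> runs and releases m7
  charlie waits on m1 — all released -> runs and releases m11


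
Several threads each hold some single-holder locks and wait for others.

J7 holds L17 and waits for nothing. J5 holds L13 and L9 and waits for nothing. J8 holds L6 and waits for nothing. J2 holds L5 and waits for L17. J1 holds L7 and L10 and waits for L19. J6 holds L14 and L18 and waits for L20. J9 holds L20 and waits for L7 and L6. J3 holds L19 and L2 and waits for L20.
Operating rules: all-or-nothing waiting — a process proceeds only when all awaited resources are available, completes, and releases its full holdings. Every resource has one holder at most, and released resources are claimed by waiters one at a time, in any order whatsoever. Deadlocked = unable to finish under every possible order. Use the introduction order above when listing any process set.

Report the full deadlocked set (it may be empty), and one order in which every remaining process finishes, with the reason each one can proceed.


Deadlocked set: J1, J6, J9 and J3.
Key observation: along J1 -> J3 -> J9 -> J1, each member waits on what the next one holds — a deadlock; J6 waits into the deadlock from upstream.
One completion order for the rest: J8, J5, J7, J2.
Step-by-step check:
  J8: no waits; runs immediately, freeing L6
  J5: no waits; runs immediately, freeing L13 and L9
  J7: no waits; runs immediately, freeing L17
  run J2 (all its waits — L17 — are resolved); releases L5


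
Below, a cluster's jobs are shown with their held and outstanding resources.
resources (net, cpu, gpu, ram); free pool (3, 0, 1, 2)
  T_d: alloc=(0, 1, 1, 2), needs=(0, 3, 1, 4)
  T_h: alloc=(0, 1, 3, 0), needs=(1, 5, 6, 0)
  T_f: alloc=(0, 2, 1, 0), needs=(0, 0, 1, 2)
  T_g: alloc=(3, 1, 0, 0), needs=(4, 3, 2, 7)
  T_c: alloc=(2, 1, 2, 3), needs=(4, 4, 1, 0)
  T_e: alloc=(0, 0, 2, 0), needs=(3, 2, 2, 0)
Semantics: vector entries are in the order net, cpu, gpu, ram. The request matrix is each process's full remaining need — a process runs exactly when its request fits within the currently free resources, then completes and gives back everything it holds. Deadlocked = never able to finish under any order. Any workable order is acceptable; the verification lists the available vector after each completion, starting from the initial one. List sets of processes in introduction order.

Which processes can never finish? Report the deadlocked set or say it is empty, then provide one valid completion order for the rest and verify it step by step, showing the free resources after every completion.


Deadlocked: T_d, T_h, T_g and T_c.
Key observation: even finishing T_f, T_e leaves just (3, 2, 4, 2) free — too little cpu for any of the remaining processes.
One completion order for the rest: T_f, T_e. Check, step by step:
  pool = (3, 0, 1, 2)
  T_f needs (0, 0, 1, 2) <= (3, 0, 1, 2) -> finishes; pool += (0, 2, 1, 0) = (3, 2, 2, 2)
  T_e needs (3, 2, 2, 0) <= (3, 2, 2, 2) -> finishes; pool += (0, 0, 2, 0) = (3, 2, 4, 2)
The blocked processes can never fit:
  T_d still needs (0, 3, 1, 4) but only (3, 2, 4, 2) is free — short on cpu and ram
  T_h still needs (1, 5, 6, 0) but only (3, 2, 4, 2) is free — short on cpu and gpu
  T_g still needs (4, 3, 2, 7) but only (3, 2, 4, 2) is free — short on net, cpu and ram
  T_c still needs (4, 4, 1, 0) but only (3, 2, 4, 2) is free — short on net and cpu


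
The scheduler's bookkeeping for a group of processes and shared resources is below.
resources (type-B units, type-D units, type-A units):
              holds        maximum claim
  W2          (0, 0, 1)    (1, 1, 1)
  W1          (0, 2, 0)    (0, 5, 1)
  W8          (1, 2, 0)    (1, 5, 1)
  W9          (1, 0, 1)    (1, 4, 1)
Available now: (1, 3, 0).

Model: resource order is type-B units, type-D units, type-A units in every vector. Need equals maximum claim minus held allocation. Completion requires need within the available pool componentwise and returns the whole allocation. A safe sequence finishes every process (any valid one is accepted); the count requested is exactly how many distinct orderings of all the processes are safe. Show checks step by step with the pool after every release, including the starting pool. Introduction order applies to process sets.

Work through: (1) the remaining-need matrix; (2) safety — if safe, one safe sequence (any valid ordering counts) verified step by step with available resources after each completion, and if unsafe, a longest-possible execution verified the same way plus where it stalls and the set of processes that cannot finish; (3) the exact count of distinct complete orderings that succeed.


(1) Remaining need (order type-B units, type-D units, type-A units):
  W2: (1, 1, 0)
  W1: (0, 3, 1)
  W8: (0, 3, 1)
  W9: (0, 4, 0)
(2) The state is SAFE; one workable sequence: W2, W1, W8, W9.
Key observation: the order's first zero-slack moment is W2 ((1, 1, 0) needed, (1, 3, 0) free — a requested resource with nothing to spare).
Walking it through:
  pool = (1, 3, 0)
  run W2 (needs (1, 1, 0), free (1, 3, 0)); after release of (0, 0, 1) the pool is (1, 3, 1)
  run W1 (needs (0, 3, 1), free (1, 3, 1)); after release of (0, 2, 0) the pool is (1, 5, 1)
  run W8 (needs (0, 3, 1), free (1, 5, 1)); after release of (1, 2, 0) the pool is (2, 7, 1)
  run W9 (needs (0, 4, 0), free (2, 7, 1)); after release of (1, 0, 1) the pool is (3, 7, 2)
(3) Precisely 4 of the possible complete orderings are safe sequences.


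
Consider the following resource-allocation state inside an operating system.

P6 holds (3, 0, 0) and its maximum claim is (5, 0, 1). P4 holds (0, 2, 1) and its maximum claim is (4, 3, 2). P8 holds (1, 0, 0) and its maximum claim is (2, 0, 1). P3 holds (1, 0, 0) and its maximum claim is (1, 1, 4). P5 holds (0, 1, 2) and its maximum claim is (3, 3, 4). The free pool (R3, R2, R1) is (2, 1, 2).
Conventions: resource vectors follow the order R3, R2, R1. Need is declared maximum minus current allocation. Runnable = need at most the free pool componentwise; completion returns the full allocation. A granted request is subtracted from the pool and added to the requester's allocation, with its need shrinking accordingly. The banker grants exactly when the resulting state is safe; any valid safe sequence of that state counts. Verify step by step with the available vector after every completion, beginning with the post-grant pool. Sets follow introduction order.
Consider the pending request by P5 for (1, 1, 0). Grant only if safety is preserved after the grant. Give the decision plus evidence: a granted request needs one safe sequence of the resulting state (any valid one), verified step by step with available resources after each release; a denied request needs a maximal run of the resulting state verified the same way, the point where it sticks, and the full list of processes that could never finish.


DENY — the pretend-granted state is unsafe.
Key observation: the pool after P8, P6 is (5, 0, 2); every surviving request exceeds it in R2, so progress ends there.
After a pretend grant, a maximal execution: P8, P6 — then nothing else fits. Walking it through:
  pool = (1, 0, 2)
  P8: need (1, 0, 1) fits (1, 0, 2); releases (1, 0, 0), pool now (2, 0, 2)
  P6: need (2, 0, 1) fits (2, 0, 2); releases (3, 0, 0), pool now (5, 0, 2)
  P4 cannot run: need (4, 1, 1) vs free (5, 0, 2) (insufficient R2)
  P3 cannot run: need (0, 1, 4) vs free (5, 0, 2) (insufficient R2 and R1)
  P5 cannot run: need (2, 1, 2) vs free (5, 0, 2) (insufficient R2)
Post-grant, the permanently blocked set is P4, P3 and P5.
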